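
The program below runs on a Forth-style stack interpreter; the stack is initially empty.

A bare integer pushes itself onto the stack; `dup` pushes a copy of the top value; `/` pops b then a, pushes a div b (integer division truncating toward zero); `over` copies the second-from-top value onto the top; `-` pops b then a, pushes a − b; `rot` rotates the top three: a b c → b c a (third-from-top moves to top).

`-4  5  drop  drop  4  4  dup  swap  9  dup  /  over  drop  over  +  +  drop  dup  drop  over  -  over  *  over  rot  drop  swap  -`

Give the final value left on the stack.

-4    [-4]
5     [-4, 5]
drop  [-4]
drop  []
4     [4]
4     [4, 4]
dup   [4, 4, 4]
swap  [4, 4, 4]
9     [4, 4, 4, 9]
dup   [4, 4, 4, 9, 9]
/     [4, 4, 4, 1]
over  [4, 4, 4, 1, 4]
drop  [4, 4, 4, 1]
over  [4, 4, 4, 1, 4]
+     [4, 4, 4, 5]
+     [4, 4, 9]
drop  [4, 4]
dup   [4, 4, 4]
drop  [4, 4]
over  [4, 4, 4]
-     [4, 0]
over  [4, 0, 4]
*     [4, 0]
over  [4, 0, 4]
rot   [0, 4, 4]
drop  [0, 4]
swap  [4, 0]
-     [4]

4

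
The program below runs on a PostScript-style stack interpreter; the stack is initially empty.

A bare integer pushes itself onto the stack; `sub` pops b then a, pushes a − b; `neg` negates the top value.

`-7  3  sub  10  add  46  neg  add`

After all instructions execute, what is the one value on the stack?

-46

-7  -> [-7]
3   -> [-7, 3]
sub -> [-10]
10  -> [-10, 10]
add -> [0]
46  -> [0, 46]
neg -> [0, -46]
add -> [-46]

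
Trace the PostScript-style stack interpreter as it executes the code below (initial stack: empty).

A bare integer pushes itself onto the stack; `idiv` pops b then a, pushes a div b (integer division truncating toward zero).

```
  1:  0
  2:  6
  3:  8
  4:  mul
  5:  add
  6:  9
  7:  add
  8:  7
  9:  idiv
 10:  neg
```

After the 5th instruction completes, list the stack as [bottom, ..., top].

0   → 0
6   → 0 6
8   → 0 6 8
mul → 0 48
add → 48

[48]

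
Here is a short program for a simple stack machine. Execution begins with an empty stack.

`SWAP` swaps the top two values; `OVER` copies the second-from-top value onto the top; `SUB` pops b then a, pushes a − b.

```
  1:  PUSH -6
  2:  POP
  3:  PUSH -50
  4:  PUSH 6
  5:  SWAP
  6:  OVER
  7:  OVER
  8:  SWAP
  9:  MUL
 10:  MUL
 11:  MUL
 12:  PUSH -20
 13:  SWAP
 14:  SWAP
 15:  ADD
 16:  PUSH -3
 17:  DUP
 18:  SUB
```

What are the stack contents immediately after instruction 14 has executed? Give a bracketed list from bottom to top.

[90000, -20]

PUSH -6  : [-6]
POP      : []
PUSH -50 : [-50]
PUSH 6   : [-50, 6]
SWAP     : [6, -50]
OVER     : [6, -50, 6]
OVER     : [6, -50, 6, -50]
SWAP     : [6, -50, -50, 6]
MUL      : [6, -50, -300]
MUL      : [6, 15000]
MUL      : [90000]
PUSH -20 : [90000, -20]
SWAP     : [-20, 90000]
SWAP     : [90000, -20]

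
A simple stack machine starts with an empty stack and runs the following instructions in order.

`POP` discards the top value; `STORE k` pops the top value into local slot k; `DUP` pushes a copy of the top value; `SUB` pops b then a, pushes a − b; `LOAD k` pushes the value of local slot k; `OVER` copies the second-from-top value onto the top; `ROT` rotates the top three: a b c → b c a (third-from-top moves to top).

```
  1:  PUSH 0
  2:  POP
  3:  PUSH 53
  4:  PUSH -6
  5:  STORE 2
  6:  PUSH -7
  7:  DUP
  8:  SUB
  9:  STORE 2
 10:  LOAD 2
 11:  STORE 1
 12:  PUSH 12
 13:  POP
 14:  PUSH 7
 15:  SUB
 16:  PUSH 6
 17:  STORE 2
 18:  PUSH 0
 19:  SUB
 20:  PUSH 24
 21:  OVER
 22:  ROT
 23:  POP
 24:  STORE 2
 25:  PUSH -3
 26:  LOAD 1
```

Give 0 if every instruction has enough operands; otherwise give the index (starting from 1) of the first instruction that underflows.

PUSH 0  → 0
POP     → (empty)
PUSH 53 → 53
PUSH -6 → 53 -6
STORE 2 → 53
PUSH -7 → 53 -7
DUP     → 53 -7 -7
SUB     → 53 0
STORE 2 → 53
LOAD 2  → 53 0
STORE 1 → 53
PUSH 12 → 53 12
POP     → 53
PUSH 7  → 53 7
SUB     → 46
PUSH 6  → 46 6
STORE 2 → 46
PUSH 0  → 46 0
SUB     → 46
PUSH 24 → 46 24
OVER    → 46 24 46
ROT     → 24 46 46
POP     → 24 46
STORE 2 → 24
PUSH -3 → 24 -3
LOAD 1  → 24 -3 0

0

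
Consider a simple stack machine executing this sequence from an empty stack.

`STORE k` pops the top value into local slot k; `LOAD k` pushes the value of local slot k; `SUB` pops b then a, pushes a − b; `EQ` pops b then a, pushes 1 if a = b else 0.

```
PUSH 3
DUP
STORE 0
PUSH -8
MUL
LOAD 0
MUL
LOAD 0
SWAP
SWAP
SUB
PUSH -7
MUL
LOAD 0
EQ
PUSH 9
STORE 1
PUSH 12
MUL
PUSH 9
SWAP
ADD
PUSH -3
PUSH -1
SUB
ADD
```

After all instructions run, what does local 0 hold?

3

PUSH 3   3
DUP      3 3
STORE 0  3
PUSH -8  3 -8
MUL      -24
LOAD 0   -24 3
MUL      -72
LOAD 0   -72 3
SWAP     3 -72
SWAP     -72 3
SUB      -75
PUSH -7  -75 -7
MUL      525
LOAD 0   525 3
EQ       0
PUSH 9   0 9
STORE 1  0
PUSH 12  0 12
MUL      0
PUSH 9   0 9
SWAP     9 0
ADD      9
PUSH -3  9 -3
PUSH -1  9 -3 -1
SUB      9 -2
ADD      7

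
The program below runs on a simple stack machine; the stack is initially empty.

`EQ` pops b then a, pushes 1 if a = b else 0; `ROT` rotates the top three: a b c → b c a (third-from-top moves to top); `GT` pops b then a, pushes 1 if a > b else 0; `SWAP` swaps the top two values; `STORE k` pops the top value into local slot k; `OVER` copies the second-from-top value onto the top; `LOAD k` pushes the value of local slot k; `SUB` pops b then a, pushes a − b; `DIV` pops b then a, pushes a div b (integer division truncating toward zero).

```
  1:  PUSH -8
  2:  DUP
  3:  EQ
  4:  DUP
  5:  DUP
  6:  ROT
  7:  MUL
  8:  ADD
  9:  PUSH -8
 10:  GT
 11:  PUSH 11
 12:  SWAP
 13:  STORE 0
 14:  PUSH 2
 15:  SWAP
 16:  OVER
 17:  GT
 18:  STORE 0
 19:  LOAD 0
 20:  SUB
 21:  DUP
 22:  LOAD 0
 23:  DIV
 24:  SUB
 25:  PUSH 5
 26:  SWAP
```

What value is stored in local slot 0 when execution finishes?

PUSH -8  [-8]
DUP      [-8, -8]
EQ       [1]
DUP      [1, 1]
DUP      [1, 1, 1]
ROT      [1, 1, 1]
MUL      [1, 1]
ADD      [2]
PUSH -8  [2, -8]
GT       [1]
PUSH 11  [1, 11]
SWAP     [11, 1]
STORE 0  [11]
PUSH 2   [11, 2]
SWAP     [2, 11]
OVER     [2, 11, 2]
GT       [2, 1]
STORE 0  [2]
LOAD 0   [2, 1]
SUB      [1]
DUP      [1, 1]
LOAD 0   [1, 1, 1]
DIV      [1, 1]
SUB      [0]
PUSH 5   [0, 5]
SWAP     [5, 0]

1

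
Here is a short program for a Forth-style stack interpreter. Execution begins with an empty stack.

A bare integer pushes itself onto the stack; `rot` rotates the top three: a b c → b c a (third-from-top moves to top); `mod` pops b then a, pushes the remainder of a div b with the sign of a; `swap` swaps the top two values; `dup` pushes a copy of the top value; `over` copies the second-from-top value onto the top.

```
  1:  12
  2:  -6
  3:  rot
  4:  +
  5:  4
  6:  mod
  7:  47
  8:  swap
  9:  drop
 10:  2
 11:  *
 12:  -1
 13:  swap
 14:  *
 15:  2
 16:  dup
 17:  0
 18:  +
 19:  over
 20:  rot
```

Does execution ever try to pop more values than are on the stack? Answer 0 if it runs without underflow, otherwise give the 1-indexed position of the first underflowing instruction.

3

12 -> 12
-6 -> 12 -6
rot  — needs 3 operands, stack has 2 → underflow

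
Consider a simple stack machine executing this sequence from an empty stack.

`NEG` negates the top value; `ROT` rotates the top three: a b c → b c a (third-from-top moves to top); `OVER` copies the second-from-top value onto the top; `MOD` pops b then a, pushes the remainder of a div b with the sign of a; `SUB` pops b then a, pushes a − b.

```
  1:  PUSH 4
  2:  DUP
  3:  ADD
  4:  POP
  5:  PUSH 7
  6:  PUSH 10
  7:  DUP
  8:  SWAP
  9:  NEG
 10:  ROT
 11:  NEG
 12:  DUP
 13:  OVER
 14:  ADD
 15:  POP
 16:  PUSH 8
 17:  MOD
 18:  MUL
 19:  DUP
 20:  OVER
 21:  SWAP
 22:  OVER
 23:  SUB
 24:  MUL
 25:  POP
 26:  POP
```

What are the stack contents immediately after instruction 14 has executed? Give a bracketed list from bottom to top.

PUSH 4   4
DUP      4 4
ADD      8
POP      (empty)
PUSH 7   7
PUSH 10  7 10
DUP      7 10 10
SWAP     7 10 10
NEG      7 10 -10
ROT      10 -10 7
NEG      10 -10 -7
DUP      10 -10 -7 -7
OVER     10 -10 -7 -7 -7
ADD      10 -10 -7 -14

[10, -10, -7, -14]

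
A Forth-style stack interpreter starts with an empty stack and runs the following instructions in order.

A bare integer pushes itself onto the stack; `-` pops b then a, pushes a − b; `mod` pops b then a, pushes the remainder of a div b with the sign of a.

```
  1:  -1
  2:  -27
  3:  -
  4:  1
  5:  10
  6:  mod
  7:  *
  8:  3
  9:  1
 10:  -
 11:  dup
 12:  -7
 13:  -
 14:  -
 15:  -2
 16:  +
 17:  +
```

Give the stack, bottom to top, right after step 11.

[26, 2, 2]

-1  : [-1]
-27 : [-1, -27]
-   : [26]
1   : [26, 1]
10  : [26, 1, 10]
mod : [26, 1]
*   : [26]
3   : [26, 3]
1   : [26, 3, 1]
-   : [26, 2]
dup : [26, 2, 2]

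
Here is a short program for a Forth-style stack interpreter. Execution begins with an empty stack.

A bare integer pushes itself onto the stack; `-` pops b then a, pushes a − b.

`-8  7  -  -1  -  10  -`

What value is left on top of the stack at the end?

-24

-8 → -8
7  → -8 7
-  → -15
-1 → -15 -1
-  → -14
10 → -14 10
-  → -24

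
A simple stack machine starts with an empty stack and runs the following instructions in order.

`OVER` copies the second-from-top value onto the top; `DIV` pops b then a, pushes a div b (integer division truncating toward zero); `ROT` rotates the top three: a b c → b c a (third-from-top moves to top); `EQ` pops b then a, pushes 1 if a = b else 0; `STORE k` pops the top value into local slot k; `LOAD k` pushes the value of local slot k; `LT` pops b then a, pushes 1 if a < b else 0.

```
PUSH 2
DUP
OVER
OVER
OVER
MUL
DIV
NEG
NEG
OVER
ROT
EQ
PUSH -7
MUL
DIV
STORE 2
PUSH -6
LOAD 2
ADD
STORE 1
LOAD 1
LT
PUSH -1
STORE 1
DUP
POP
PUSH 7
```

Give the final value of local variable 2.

PUSH 2  -> [2]
DUP     -> [2, 2]
OVER    -> [2, 2, 2]
OVER    -> [2, 2, 2, 2]
OVER    -> [2, 2, 2, 2, 2]
MUL     -> [2, 2, 2, 4]
DIV     -> [2, 2, 0]
NEG     -> [2, 2, 0]
NEG     -> [2, 2, 0]
OVER    -> [2, 2, 0, 2]
ROT     -> [2, 0, 2, 2]
EQ      -> [2, 0, 1]
PUSH -7 -> [2, 0, 1, -7]
MUL     -> [2, 0, -7]
DIV     -> [2, 0]
STORE 2 -> [2]
PUSH -6 -> [2, -6]
LOAD 2  -> [2, -6, 0]
ADD     -> [2, -6]
STORE 1 -> [2]
LOAD 1  -> [2, -6]
LT      -> [0]
PUSH -1 -> [0, -1]
STORE 1 -> [0]
DUP     -> [0, 0]
POP     -> [0]
PUSH 7  -> [0, 7]

0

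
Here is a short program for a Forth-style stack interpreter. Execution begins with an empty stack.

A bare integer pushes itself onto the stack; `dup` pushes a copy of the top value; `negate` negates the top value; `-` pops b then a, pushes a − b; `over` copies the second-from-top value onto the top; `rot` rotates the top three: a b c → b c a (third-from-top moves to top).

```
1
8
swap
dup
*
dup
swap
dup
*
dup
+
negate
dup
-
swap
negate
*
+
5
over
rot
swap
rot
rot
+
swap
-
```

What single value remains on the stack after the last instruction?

5

1      : [1]
8      : [1, 8]
swap   : [8, 1]
dup    : [8, 1, 1]
*      : [8, 1]
dup    : [8, 1, 1]
swap   : [8, 1, 1]
dup    : [8, 1, 1, 1]
*      : [8, 1, 1]
dup    : [8, 1, 1, 1]
+      : [8, 1, 2]
negate : [8, 1, -2]
dup    : [8, 1, -2, -2]
-      : [8, 1, 0]
swap   : [8, 0, 1]
negate : [8, 0, -1]
*      : [8, 0]
+      : [8]
5      : [8, 5]
over   : [8, 5, 8]
rot    : [5, 8, 8]
swap   : [5, 8, 8]
rot    : [8, 8, 5]
rot    : [8, 5, 8]
+      : [8, 13]
swap   : [13, 8]
-      : [5]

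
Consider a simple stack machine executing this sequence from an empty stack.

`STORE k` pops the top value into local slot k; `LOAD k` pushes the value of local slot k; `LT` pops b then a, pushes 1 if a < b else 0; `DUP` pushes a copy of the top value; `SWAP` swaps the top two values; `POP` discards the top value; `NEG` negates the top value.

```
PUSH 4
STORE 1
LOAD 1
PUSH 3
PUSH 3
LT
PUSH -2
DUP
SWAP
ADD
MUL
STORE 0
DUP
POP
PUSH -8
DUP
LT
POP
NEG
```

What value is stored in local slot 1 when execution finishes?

4

PUSH 4  : 4
STORE 1 : (empty)
LOAD 1  : 4
PUSH 3  : 4 3
PUSH 3  : 4 3 3
LT      : 4 0
PUSH -2 : 4 0 -2
DUP     : 4 0 -2 -2
SWAP    : 4 0 -2 -2
ADD     : 4 0 -4
MUL     : 4 0
STORE 0 : 4
DUP     : 4 4
POP     : 4
PUSH -8 : 4 -8
DUP     : 4 -8 -8
LT      : 4 0
POP     : 4
NEG     : -4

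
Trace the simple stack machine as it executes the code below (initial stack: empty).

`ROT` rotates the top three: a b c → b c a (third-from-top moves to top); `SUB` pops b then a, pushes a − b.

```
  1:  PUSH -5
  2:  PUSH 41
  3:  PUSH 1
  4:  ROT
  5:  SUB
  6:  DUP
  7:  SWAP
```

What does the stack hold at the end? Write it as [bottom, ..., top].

[41, 6, 6]

PUSH -5  -5
PUSH 41  -5 41
PUSH 1   -5 41 1
ROT      41 1 -5
SUB      41 6
DUP      41 6 6
SWAP     41 6 6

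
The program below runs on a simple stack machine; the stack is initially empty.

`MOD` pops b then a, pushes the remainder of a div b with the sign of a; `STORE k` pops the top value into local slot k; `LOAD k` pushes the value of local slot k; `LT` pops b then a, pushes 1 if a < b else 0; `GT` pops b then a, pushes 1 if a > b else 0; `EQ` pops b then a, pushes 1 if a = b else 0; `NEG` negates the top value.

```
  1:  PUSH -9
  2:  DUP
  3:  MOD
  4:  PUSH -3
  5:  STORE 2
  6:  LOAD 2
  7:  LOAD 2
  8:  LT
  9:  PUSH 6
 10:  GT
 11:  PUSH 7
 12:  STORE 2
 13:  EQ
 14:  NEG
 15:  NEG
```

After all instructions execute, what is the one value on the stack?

1

PUSH -9 : [-9]
DUP     : [-9, -9]
MOD     : [0]
PUSH -3 : [0, -3]
STORE 2 : [0]
LOAD 2  : [0, -3]
LOAD 2  : [0, -3, -3]
LT      : [0, 0]
PUSH 6  : [0, 0, 6]
GT      : [0, 0]
PUSH 7  : [0, 0, 7]
STORE 2 : [0, 0]
EQ      : [1]
NEG     : [-1]
NEG     : [1]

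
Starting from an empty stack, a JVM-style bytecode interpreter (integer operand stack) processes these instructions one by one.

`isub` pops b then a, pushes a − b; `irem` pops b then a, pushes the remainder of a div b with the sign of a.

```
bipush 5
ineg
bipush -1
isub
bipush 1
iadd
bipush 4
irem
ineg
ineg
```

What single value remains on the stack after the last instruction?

-3

bipush 5  -> [5]
ineg      -> [-5]
bipush -1 -> [-5, -1]
isub      -> [-4]
bipush 1  -> [-4, 1]
iadd      -> [-3]
bipush 4  -> [-3, 4]
irem      -> [-3]
ineg      -> [3]
ineg      -> [-3]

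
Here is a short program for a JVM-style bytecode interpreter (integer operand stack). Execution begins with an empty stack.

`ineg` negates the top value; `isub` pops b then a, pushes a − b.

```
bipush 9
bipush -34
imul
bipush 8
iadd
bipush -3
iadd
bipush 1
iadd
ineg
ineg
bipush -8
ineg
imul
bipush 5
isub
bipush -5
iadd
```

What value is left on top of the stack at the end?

bipush 9    [9]
bipush -34  [9, -34]
imul        [-306]
bipush 8    [-306, 8]
iadd        [-298]
bipush -3   [-298, -3]
iadd        [-301]
bipush 1    [-301, 1]
iadd        [-300]
ineg        [300]
ineg        [-300]
bipush -8   [-300, -8]
ineg        [-300, 8]
imul        [-2400]
bipush 5    [-2400, 5]
isub        [-2405]
bipush -5   [-2405, -5]
iadd        [-2410]

-2410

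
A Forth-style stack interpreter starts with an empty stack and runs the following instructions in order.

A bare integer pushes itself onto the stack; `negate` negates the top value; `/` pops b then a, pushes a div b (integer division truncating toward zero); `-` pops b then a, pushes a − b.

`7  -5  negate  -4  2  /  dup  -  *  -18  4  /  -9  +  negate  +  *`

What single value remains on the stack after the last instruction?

7      → [7]
-5     → [7, -5]
negate → [7, 5]
-4     → [7, 5, -4]
2      → [7, 5, -4, 2]
/      → [7, 5, -2]
dup    → [7, 5, -2, -2]
-      → [7, 5, 0]
*      → [7, 0]
-18    → [7, 0, -18]
4      → [7, 0, -18, 4]
/      → [7, 0, -4]
-9     → [7, 0, -4, -9]
+      → [7, 0, -13]
negate → [7, 0, 13]
+      → [7, 13]
*      → [91]

91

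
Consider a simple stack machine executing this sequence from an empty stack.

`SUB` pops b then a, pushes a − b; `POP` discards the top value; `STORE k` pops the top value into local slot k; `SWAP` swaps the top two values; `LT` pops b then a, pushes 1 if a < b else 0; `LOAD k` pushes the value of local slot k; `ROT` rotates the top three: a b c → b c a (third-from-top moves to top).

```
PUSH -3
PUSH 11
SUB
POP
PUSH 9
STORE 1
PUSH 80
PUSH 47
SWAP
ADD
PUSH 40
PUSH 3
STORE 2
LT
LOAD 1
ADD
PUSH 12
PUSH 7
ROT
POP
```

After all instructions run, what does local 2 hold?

3

PUSH -3 → -3
PUSH 11 → -3 11
SUB     → -14
POP     → (empty)
PUSH 9  → 9
STORE 1 → (empty)
PUSH 80 → 80
PUSH 47 → 80 47
SWAP    → 47 80
ADD     → 127
PUSH 40 → 127 40
PUSH 3  → 127 40 3
STORE 2 → 127 40
LT      → 0
LOAD 1  → 0 9
ADD     → 9
PUSH 12 → 9 12
PUSH 7  → 9 12 7
ROT     → 12 7 9
POP     → 12 7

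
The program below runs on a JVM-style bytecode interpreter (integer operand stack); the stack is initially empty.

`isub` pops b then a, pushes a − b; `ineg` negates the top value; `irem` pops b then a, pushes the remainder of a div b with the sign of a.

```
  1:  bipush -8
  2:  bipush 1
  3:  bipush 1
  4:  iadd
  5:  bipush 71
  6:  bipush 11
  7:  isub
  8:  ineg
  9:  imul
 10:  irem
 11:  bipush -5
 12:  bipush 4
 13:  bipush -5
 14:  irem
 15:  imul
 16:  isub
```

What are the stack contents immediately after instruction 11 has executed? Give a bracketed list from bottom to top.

[-8, -5]

bipush -8  -8
bipush 1   -8 1
bipush 1   -8 1 1
iadd       -8 2
bipush 71  -8 2 71
bipush 11  -8 2 71 11
isub       -8 2 60
ineg       -8 2 -60
imul       -8 -120
irem       -8
bipush -5  -8 -5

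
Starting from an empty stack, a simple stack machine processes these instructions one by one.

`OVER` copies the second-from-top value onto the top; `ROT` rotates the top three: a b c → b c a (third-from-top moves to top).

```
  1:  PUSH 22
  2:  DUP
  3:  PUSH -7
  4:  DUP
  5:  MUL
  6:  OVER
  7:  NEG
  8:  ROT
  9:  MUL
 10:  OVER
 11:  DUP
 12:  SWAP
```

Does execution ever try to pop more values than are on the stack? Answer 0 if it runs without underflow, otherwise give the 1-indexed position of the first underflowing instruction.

PUSH 22 → [22]
DUP     → [22, 22]
PUSH -7 → [22, 22, -7]
DUP     → [22, 22, -7, -7]
MUL     → [22, 22, 49]
OVER    → [22, 22, 49, 22]
NEG     → [22, 22, 49, -22]
ROT     → [22, 49, -22, 22]
MUL     → [22, 49, -484]
OVER    → [22, 49, -484, 49]
DUP     → [22, 49, -484, 49, 49]
SWAP    → [22, 49, -484, 49, 49]

0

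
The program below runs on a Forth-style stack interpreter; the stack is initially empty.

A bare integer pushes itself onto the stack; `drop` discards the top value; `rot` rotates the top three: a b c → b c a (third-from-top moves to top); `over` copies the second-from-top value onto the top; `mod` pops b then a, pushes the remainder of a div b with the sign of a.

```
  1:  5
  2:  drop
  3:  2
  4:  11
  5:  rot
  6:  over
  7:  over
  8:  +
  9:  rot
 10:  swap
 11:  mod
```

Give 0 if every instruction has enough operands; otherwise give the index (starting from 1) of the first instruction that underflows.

5

5    → 5
drop → (empty)
2    → 2
11   → 2 11
rot  — needs 3 operands, stack has 2 → underflow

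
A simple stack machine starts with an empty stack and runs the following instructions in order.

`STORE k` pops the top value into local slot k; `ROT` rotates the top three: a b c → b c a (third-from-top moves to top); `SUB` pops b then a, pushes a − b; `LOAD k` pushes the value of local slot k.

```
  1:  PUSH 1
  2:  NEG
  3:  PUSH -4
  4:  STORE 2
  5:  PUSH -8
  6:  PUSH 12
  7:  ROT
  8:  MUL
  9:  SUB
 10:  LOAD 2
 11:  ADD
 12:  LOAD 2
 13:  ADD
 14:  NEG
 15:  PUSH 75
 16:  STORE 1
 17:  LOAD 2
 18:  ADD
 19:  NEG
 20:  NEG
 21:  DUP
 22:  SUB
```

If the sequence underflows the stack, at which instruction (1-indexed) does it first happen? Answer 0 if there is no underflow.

PUSH 1   [1]
NEG      [-1]
PUSH -4  [-1, -4]
STORE 2  [-1]
PUSH -8  [-1, -8]
PUSH 12  [-1, -8, 12]
ROT      [-8, 12, -1]
MUL      [-8, -12]
SUB      [4]
LOAD 2   [4, -4]
ADD      [0]
LOAD 2   [0, -4]
ADD      [-4]
NEG      [4]
PUSH 75  [4, 75]
STORE 1  [4]
LOAD 2   [4, -4]
ADD      [0]
NEG      [0]
NEG      [0]
DUP      [0, 0]
SUB      [0]

0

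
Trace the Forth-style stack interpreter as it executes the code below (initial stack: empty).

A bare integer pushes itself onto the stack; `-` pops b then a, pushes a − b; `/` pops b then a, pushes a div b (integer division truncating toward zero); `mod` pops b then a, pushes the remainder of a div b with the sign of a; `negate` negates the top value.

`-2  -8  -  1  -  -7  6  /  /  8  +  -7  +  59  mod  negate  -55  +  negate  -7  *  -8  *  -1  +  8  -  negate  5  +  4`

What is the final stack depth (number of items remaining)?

2

-2     -> [-2]
-8     -> [-2, -8]
-      -> [6]
1      -> [6, 1]
-      -> [5]
-7     -> [5, -7]
6      -> [5, -7, 6]
/      -> [5, -1]
/      -> [-5]
8      -> [-5, 8]
+      -> [3]
-7     -> [3, -7]
+      -> [-4]
59     -> [-4, 59]
mod    -> [-4]
negate -> [4]
-55    -> [4, -55]
+      -> [-51]
negate -> [51]
-7     -> [51, -7]
*      -> [-357]
-8     -> [-357, -8]
*      -> [2856]
-1     -> [2856, -1]
+      -> [2855]
8      -> [2855, 8]
-      -> [2847]
negate -> [-2847]
5      -> [-2847, 5]
+      -> [-2842]
4      -> [-2842, 4]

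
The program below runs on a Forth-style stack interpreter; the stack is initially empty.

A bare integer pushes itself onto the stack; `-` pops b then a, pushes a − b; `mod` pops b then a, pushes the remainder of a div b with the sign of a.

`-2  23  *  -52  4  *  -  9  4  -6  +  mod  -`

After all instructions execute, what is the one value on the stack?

161

-2   -2
23   -2 23
*    -46
-52  -46 -52
4    -46 -52 4
*    -46 -208
-    162
9    162 9
4    162 9 4
-6   162 9 4 -6
+    162 9 -2
mod  162 1
-    161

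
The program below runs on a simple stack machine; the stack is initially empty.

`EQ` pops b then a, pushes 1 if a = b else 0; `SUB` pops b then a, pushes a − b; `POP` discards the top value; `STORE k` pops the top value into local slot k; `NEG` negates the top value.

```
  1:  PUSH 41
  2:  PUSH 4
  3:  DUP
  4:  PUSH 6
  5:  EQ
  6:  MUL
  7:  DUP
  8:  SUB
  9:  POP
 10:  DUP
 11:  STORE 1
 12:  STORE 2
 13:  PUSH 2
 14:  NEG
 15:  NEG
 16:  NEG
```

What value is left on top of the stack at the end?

PUSH 41 → [41]
PUSH 4  → [41, 4]
DUP     → [41, 4, 4]
PUSH 6  → [41, 4, 4, 6]
EQ      → [41, 4, 0]
MUL     → [41, 0]
DUP     → [41, 0, 0]
SUB     → [41, 0]
POP     → [41]
DUP     → [41, 41]
STORE 1 → [41]
STORE 2 → []
PUSH 2  → [2]
NEG     → [-2]
NEG     → [2]
NEG     → [-2]

-2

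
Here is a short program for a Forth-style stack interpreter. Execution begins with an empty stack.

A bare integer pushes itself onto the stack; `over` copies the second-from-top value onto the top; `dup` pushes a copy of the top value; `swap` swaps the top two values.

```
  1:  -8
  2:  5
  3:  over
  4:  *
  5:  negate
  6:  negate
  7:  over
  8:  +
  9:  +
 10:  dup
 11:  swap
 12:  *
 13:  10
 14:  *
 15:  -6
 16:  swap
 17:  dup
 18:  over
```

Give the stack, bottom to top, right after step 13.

[3136, 10]

-8     -> [-8]
5      -> [-8, 5]
over   -> [-8, 5, -8]
*      -> [-8, -40]
negate -> [-8, 40]
negate -> [-8, -40]
over   -> [-8, -40, -8]
+      -> [-8, -48]
+      -> [-56]
dup    -> [-56, -56]
swap   -> [-56, -56]
*      -> [3136]
10     -> [3136, 10]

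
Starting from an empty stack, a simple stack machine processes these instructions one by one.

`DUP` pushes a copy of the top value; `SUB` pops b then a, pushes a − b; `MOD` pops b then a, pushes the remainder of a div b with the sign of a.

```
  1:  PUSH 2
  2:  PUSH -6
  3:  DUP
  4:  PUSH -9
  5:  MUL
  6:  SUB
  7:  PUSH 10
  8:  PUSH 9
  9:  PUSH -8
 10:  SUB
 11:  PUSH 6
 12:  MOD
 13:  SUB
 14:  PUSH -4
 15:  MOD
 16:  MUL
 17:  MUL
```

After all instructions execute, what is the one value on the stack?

-120

PUSH 2   [2]
PUSH -6  [2, -6]
DUP      [2, -6, -6]
PUSH -9  [2, -6, -6, -9]
MUL      [2, -6, 54]
SUB      [2, -60]
PUSH 10  [2, -60, 10]
PUSH 9   [2, -60, 10, 9]
PUSH -8  [2, -60, 10, 9, -8]
SUB      [2, -60, 10, 17]
PUSH 6   [2, -60, 10, 17, 6]
MOD      [2, -60, 10, 5]
SUB      [2, -60, 5]
PUSH -4  [2, -60, 5, -4]
MOD      [2, -60, 1]
MUL      [2, -60]
MUL      [-120]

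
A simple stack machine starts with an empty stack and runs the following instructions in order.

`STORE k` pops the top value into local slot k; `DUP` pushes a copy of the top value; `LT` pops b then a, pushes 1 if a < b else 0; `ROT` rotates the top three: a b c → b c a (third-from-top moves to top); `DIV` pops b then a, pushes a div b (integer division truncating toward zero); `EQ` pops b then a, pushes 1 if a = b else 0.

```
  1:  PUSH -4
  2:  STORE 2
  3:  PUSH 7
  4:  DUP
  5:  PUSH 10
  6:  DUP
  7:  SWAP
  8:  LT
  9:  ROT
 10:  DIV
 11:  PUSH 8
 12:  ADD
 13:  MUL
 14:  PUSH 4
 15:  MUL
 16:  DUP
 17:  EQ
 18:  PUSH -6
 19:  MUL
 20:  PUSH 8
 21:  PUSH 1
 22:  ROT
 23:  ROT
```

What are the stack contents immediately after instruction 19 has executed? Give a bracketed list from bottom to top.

PUSH -4 -> [-4]
STORE 2 -> []
PUSH 7  -> [7]
DUP     -> [7, 7]
PUSH 10 -> [7, 7, 10]
DUP     -> [7, 7, 10, 10]
SWAP    -> [7, 7, 10, 10]
LT      -> [7, 7, 0]
ROT     -> [7, 0, 7]
DIV     -> [7, 0]
PUSH 8  -> [7, 0, 8]
ADD     -> [7, 8]
MUL     -> [56]
PUSH 4  -> [56, 4]
MUL     -> [224]
DUP     -> [224, 224]
EQ      -> [1]
PUSH -6 -> [1, -6]
MUL     -> [-6]

[-6]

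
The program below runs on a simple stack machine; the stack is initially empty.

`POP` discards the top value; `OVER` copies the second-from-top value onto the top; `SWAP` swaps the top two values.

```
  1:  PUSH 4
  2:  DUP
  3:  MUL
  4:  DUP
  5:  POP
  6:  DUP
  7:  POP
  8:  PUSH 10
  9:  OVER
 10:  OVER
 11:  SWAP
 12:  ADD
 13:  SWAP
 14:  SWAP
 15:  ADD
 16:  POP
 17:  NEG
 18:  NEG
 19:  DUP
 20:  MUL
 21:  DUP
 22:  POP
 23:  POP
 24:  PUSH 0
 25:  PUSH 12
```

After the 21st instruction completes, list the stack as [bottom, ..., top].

[256, 256]

PUSH 4   4
DUP      4 4
MUL      16
DUP      16 16
POP      16
DUP      16 16
POP      16
PUSH 10  16 10
OVER     16 10 16
OVER     16 10 16 10
SWAP     16 10 10 16
ADD      16 10 26
SWAP     16 26 10
SWAP     16 10 26
ADD      16 36
POP      16
NEG      -16
NEG      16
DUP      16 16
MUL      256
DUP      256 256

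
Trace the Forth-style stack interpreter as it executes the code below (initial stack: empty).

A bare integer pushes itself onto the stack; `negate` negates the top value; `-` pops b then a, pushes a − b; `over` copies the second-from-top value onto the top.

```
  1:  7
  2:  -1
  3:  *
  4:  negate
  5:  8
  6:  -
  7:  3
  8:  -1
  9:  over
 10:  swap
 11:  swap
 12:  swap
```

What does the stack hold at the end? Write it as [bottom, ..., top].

[-1, 3, 3, -1]

7      -> [7]
-1     -> [7, -1]
*      -> [-7]
negate -> [7]
8      -> [7, 8]
-      -> [-1]
3      -> [-1, 3]
-1     -> [-1, 3, -1]
over   -> [-1, 3, -1, 3]
swap   -> [-1, 3, 3, -1]
swap   -> [-1, 3, -1, 3]
swap   -> [-1, 3, 3, -1]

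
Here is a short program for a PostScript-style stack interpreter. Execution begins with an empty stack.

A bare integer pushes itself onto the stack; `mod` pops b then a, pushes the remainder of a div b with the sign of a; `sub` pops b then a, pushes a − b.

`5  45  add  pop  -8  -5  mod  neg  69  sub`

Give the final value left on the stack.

-66

5   -> [5]
45  -> [5, 45]
add -> [50]
pop -> []
-8  -> [-8]
-5  -> [-8, -5]
mod -> [-3]
neg -> [3]
69  -> [3, 69]
sub -> [-66]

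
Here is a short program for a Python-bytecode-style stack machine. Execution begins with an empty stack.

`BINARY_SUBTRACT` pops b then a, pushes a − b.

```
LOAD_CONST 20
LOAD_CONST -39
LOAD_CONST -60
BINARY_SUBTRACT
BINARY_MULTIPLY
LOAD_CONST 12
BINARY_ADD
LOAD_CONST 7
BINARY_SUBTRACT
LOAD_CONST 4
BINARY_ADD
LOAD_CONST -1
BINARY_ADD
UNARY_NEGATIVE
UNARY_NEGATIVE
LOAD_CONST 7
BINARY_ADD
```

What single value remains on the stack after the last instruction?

435

LOAD_CONST 20   : 20
LOAD_CONST -39  : 20 -39
LOAD_CONST -60  : 20 -39 -60
BINARY_SUBTRACT : 20 21
BINARY_MULTIPLY : 420
LOAD_CONST 12   : 420 12
BINARY_ADD      : 432
LOAD_CONST 7    : 432 7
BINARY_SUBTRACT : 425
LOAD_CONST 4    : 425 4
BINARY_ADD      : 429
LOAD_CONST -1   : 429 -1
BINARY_ADD      : 428
UNARY_NEGATIVE  : -428
UNARY_NEGATIVE  : 428
LOAD_CONST 7    : 428 7
BINARY_ADD      : 435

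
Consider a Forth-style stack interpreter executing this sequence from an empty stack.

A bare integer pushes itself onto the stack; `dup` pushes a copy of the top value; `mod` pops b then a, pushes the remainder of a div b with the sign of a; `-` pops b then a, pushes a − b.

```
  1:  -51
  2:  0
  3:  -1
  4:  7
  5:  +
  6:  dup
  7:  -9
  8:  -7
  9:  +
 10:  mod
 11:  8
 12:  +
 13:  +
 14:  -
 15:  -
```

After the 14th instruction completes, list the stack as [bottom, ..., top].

-51 → [-51]
0   → [-51, 0]
-1  → [-51, 0, -1]
7   → [-51, 0, -1, 7]
+   → [-51, 0, 6]
dup → [-51, 0, 6, 6]
-9  → [-51, 0, 6, 6, -9]
-7  → [-51, 0, 6, 6, -9, -7]
+   → [-51, 0, 6, 6, -16]
mod → [-51, 0, 6, 6]
8   → [-51, 0, 6, 6, 8]
+   → [-51, 0, 6, 14]
+   → [-51, 0, 20]
-   → [-51, -20]

[-51, -20]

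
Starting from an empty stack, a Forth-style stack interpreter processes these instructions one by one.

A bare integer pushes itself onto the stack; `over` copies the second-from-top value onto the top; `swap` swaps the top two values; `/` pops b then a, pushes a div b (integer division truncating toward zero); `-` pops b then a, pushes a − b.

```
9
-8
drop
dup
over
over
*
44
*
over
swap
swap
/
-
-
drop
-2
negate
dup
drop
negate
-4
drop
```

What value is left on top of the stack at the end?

-2

9      : [9]
-8     : [9, -8]
drop   : [9]
dup    : [9, 9]
over   : [9, 9, 9]
over   : [9, 9, 9, 9]
*      : [9, 9, 81]
44     : [9, 9, 81, 44]
*      : [9, 9, 3564]
over   : [9, 9, 3564, 9]
swap   : [9, 9, 9, 3564]
swap   : [9, 9, 3564, 9]
/      : [9, 9, 396]
-      : [9, -387]
-      : [396]
drop   : []
-2     : [-2]
negate : [2]
dup    : [2, 2]
drop   : [2]
negate : [-2]
-4     : [-2, -4]
drop   : [-2]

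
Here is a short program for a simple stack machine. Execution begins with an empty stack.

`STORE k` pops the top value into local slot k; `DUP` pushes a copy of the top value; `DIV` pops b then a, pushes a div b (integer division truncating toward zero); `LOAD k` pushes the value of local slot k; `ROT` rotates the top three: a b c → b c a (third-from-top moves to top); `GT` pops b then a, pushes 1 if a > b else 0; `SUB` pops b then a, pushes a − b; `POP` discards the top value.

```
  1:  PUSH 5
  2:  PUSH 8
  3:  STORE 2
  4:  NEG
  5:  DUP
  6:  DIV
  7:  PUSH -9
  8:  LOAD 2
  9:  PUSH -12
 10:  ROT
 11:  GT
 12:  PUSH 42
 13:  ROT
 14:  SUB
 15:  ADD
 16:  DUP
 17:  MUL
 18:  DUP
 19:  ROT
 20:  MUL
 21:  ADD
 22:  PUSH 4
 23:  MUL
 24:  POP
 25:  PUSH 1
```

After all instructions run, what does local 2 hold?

PUSH 5   -> 5
PUSH 8   -> 5 8
STORE 2  -> 5
NEG      -> -5
DUP      -> -5 -5
DIV      -> 1
PUSH -9  -> 1 -9
LOAD 2   -> 1 -9 8
PUSH -12 -> 1 -9 8 -12
ROT      -> 1 8 -12 -9
GT       -> 1 8 0
PUSH 42  -> 1 8 0 42
ROT      -> 1 0 42 8
SUB      -> 1 0 34
ADD      -> 1 34
DUP      -> 1 34 34
MUL      -> 1 1156
DUP      -> 1 1156 1156
ROT      -> 1156 1156 1
MUL      -> 1156 1156
ADD      -> 2312
PUSH 4   -> 2312 4
MUL      -> 9248
POP      -> (empty)
PUSH 1   -> 1

8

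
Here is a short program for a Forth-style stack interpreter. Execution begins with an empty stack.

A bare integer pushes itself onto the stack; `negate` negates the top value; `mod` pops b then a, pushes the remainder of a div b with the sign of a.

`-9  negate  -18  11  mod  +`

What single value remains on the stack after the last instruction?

2

-9     → -9
negate → 9
-18    → 9 -18
11     → 9 -18 11
mod    → 9 -7
+      → 2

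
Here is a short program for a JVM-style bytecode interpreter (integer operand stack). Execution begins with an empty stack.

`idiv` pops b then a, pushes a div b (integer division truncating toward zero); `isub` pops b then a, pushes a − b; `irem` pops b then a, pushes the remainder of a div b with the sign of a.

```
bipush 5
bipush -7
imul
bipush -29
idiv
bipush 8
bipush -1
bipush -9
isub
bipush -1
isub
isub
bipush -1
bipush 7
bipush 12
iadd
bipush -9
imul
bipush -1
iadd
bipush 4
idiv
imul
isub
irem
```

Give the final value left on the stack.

1

bipush 5   → [5]
bipush -7  → [5, -7]
imul       → [-35]
bipush -29 → [-35, -29]
idiv       → [1]
bipush 8   → [1, 8]
bipush -1  → [1, 8, -1]
bipush -9  → [1, 8, -1, -9]
isub       → [1, 8, 8]
bipush -1  → [1, 8, 8, -1]
isub       → [1, 8, 9]
isub       → [1, -1]
bipush -1  → [1, -1, -1]
bipush 7   → [1, -1, -1, 7]
bipush 12  → [1, -1, -1, 7, 12]
iadd       → [1, -1, -1, 19]
bipush -9  → [1, -1, -1, 19, -9]
imul       → [1, -1, -1, -171]
bipush -1  → [1, -1, -1, -171, -1]
iadd       → [1, -1, -1, -172]
bipush 4   → [1, -1, -1, -172, 4]
idiv       → [1, -1, -1, -43]
imul       → [1, -1, 43]
isub       → [1, -44]
irem       → [1]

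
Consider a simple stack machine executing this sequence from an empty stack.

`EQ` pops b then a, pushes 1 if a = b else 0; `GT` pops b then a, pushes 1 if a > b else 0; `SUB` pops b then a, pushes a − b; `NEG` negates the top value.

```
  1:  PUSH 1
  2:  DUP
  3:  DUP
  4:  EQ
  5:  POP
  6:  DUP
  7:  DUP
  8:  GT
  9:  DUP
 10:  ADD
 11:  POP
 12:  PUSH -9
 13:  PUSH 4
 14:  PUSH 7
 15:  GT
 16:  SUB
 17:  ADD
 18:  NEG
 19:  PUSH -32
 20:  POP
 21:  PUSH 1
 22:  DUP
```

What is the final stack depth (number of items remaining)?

3

PUSH 1   → [1]
DUP      → [1, 1]
DUP      → [1, 1, 1]
EQ       → [1, 1]
POP      → [1]
DUP      → [1, 1]
DUP      → [1, 1, 1]
GT       → [1, 0]
DUP      → [1, 0, 0]
ADD      → [1, 0]
POP      → [1]
PUSH -9  → [1, -9]
PUSH 4   → [1, -9, 4]
PUSH 7   → [1, -9, 4, 7]
GT       → [1, -9, 0]
SUB      → [1, -9]
ADD      → [-8]
NEG      → [8]
PUSH -32 → [8, -32]
POP      → [8]
PUSH 1   → [8, 1]
DUP      → [8, 1, 1]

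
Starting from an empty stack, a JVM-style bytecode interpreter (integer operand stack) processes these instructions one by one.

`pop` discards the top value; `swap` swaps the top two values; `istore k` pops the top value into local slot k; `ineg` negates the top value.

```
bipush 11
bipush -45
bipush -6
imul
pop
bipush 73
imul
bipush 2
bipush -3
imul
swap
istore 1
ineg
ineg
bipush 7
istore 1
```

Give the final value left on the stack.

bipush 11  → 11
bipush -45 → 11 -45
bipush -6  → 11 -45 -6
imul       → 11 270
pop        → 11
bipush 73  → 11 73
imul       → 803
bipush 2   → 803 2
bipush -3  → 803 2 -3
imul       → 803 -6
swap       → -6 803
istore 1   → -6
ineg       → 6
ineg       → -6
bipush 7   → -6 7
istore 1   → -6

-6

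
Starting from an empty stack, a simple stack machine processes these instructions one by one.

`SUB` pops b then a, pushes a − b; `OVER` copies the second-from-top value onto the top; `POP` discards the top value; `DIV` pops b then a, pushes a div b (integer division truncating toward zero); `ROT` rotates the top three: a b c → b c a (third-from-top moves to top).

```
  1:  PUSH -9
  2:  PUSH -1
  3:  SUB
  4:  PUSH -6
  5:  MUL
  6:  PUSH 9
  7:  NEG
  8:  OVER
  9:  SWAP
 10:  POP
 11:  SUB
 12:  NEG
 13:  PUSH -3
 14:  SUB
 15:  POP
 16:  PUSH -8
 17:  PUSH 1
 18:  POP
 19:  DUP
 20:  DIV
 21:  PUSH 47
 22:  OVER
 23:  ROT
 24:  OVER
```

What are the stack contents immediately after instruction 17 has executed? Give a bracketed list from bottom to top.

PUSH -9  -9
PUSH -1  -9 -1
SUB      -8
PUSH -6  -8 -6
MUL      48
PUSH 9   48 9
NEG      48 -9
OVER     48 -9 48
SWAP     48 48 -9
POP      48 48
SUB      0
NEG      0
PUSH -3  0 -3
SUB      3
POP      (empty)
PUSH -8  -8
PUSH 1   -8 1

[-8, 1]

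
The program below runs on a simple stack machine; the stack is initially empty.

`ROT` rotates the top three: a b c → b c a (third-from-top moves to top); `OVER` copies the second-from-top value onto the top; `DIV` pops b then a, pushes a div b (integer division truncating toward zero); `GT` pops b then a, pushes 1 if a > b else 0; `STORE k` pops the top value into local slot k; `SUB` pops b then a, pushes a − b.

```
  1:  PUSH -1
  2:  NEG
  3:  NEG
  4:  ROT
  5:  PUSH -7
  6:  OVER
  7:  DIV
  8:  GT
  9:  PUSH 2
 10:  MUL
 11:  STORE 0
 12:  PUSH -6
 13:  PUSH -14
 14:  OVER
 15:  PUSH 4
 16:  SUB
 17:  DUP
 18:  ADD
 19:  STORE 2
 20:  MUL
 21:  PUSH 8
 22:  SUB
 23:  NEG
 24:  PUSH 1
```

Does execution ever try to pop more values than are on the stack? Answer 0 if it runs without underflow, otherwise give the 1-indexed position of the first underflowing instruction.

PUSH -1 : [-1]
NEG     : [1]
NEG     : [-1]
ROT  — needs 3 operands, stack has 1 → underflow

4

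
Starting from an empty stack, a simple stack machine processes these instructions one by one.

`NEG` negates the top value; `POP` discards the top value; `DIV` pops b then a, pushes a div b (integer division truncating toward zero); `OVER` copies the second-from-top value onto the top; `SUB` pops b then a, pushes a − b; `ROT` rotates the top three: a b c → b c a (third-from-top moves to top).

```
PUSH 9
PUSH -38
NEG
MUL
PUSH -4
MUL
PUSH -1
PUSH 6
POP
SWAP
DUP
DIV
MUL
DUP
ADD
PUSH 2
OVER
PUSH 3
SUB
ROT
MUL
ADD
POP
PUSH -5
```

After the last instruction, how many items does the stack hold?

PUSH 9   → [9]
PUSH -38 → [9, -38]
NEG      → [9, 38]
MUL      → [342]
PUSH -4  → [342, -4]
MUL      → [-1368]
PUSH -1  → [-1368, -1]
PUSH 6   → [-1368, -1, 6]
POP      → [-1368, -1]
SWAP     → [-1, -1368]
DUP      → [-1, -1368, -1368]
DIV      → [-1, 1]
MUL      → [-1]
DUP      → [-1, -1]
ADD      → [-2]
PUSH 2   → [-2, 2]
OVER     → [-2, 2, -2]
PUSH 3   → [-2, 2, -2, 3]
SUB      → [-2, 2, -5]
ROT      → [2, -5, -2]
MUL      → [2, 10]
ADD      → [12]
POP      → []
PUSH -5  → [-5]

1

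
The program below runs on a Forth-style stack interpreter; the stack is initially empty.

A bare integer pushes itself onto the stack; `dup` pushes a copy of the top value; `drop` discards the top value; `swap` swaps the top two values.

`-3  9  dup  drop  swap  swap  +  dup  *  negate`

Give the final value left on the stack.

-3     → -3
9      → -3 9
dup    → -3 9 9
drop   → -3 9
swap   → 9 -3
swap   → -3 9
+      → 6
dup    → 6 6
*      → 36
negate → -36

-36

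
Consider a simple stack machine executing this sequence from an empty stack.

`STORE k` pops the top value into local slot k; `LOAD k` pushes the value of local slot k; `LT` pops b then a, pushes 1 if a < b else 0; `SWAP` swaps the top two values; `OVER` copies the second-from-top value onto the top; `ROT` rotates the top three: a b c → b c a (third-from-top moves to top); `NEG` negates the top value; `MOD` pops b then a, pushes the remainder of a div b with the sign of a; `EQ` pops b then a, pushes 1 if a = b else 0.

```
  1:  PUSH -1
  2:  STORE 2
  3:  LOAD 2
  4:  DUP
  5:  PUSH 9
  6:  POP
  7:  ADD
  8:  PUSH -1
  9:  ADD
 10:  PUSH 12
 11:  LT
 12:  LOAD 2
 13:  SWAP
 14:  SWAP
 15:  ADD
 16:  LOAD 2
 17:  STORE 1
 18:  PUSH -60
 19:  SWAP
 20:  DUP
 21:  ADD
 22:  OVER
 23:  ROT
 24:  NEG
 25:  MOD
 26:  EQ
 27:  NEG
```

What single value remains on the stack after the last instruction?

PUSH -1  : -1
STORE 2  : (empty)
LOAD 2   : -1
DUP      : -1 -1
PUSH 9   : -1 -1 9
POP      : -1 -1
ADD      : -2
PUSH -1  : -2 -1
ADD      : -3
PUSH 12  : -3 12
LT       : 1
LOAD 2   : 1 -1
SWAP     : -1 1
SWAP     : 1 -1
ADD      : 0
LOAD 2   : 0 -1
STORE 1  : 0
PUSH -60 : 0 -60
SWAP     : -60 0
DUP      : -60 0 0
ADD      : -60 0
OVER     : -60 0 -60
ROT      : 0 -60 -60
NEG      : 0 -60 60
MOD      : 0 0
EQ       : 1
NEG      : -1

-1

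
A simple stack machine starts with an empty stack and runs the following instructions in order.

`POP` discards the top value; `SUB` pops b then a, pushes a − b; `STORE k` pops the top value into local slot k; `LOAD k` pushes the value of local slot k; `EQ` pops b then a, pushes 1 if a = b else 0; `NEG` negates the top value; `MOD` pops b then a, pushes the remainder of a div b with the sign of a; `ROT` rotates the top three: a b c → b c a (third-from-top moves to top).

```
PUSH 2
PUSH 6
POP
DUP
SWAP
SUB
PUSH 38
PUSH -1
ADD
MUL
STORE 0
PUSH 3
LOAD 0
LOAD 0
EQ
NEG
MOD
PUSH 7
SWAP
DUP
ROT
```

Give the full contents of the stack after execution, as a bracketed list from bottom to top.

[0, 0, 7]

PUSH 2  → [2]
PUSH 6  → [2, 6]
POP     → [2]
DUP     → [2, 2]
SWAP    → [2, 2]
SUB     → [0]
PUSH 38 → [0, 38]
PUSH -1 → [0, 38, -1]
ADD     → [0, 37]
MUL     → [0]
STORE 0 → []
PUSH 3  → [3]
LOAD 0  → [3, 0]
LOAD 0  → [3, 0, 0]
EQ      → [3, 1]
NEG     → [3, -1]
MOD     → [0]
PUSH 7  → [0, 7]
SWAP    → [7, 0]
DUP     → [7, 0, 0]
ROT     → [0, 0, 7]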